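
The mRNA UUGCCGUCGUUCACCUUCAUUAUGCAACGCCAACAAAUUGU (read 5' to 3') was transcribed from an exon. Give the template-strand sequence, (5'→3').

5′-ACAATTTGTTGGCGTTGCATAATGAAGGTGAACGACGGCAA-3′

Replace U with T to get the coding DNA strand: TTGCCGTCGTTCACCTTCATTATGCAACGCCAACAAATTGT. The template strand is its reverse complement (complement AACGGCAGCAAGTGGAAGTAATACGTTGCGGTTGTTTAACA, then reverse).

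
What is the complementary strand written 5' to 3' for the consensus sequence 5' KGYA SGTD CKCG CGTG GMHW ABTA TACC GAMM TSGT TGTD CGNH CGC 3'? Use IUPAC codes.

Standard pairs A↔T, G↔C; ambiguity codes pair Y↔R, M↔K, W↔W, S↔S, B↔V, D↔H, N↔N. Complement (MCRTSCAHGMGCGCACCKDWTVATATGGCTKKASCAACAHGCNDGCG), then reverse for 5'→3'.

5′-GCGDNCGHACAACSAKKTCGGTATAVTWDKCCACGCGMGHACSTRCM-3′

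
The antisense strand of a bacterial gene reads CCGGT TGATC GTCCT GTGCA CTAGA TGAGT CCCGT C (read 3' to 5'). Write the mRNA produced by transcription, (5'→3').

Reading the template 3'→5' as shown, RNA polymerase pairs each base (A→U, T→A, G↔C) to build mRNA 5'→3' directly.

5′-GGCCAACUAGCAGGACACGUGAUCUACUCAGGGCAG-3′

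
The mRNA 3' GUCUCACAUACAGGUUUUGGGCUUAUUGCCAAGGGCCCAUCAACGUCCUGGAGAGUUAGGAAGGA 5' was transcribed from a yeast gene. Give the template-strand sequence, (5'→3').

5′-CAGAGTGTATGTCCAAAACCCGAATAACGGTTCCCGGGTAGTTGCAGGACCTCTCAATCCTTCCT-3′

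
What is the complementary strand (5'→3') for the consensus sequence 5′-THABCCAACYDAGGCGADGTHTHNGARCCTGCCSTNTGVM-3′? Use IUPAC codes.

5'-KBCANASGGCAGGYTCNDADACHTCGCCTHRGTTGGVTDA-3'

Standard pairs A↔T, G↔C; ambiguity codes pair R↔Y, M↔K, S↔S, B↔V, D↔H, N↔N. Complement (ADTVGGTTGRHTCCGCTHCADADNCTYGGACGGSANACBK), then reverse for 5'→3'.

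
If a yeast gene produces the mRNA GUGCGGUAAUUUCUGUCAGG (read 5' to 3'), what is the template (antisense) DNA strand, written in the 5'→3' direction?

Replace U with T to get the coding DNA strand: GTGCGGTAATTTCTGTCAGG. The template strand is its reverse complement (complement CACGCCATTAAAGACAGTCC, then reverse).

5'-CCTGACAGAAATTACCGCAC-3'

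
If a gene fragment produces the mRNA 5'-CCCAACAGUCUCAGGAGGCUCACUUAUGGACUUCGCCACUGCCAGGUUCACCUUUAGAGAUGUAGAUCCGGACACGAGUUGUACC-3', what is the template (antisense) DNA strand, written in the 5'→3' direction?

Replace U with T to get the coding DNA strand: CCCAACAGTCTCAGGAGGCTCACTTATGGACTTCGCCACTGCCAGGTTCACCTTTAGAGATGTAGATCCGGACACGAGTTGTACC. The template strand is its reverse complement (complement GGGTTGTCAGAGTCCTCCGAGTGAATACCTGAAGCGGTGACGGTCCAAGTGGAAATCTCTACATCTAGGCCTGTGCTCAACATGG, then reverse).

5'-GGTACAACTCGTGTCCGGATCTACATCTCTAAAGGTGAACCTGGCAGTGGCGAAGTCCATAAGTGAGCCTCCTGAGACTGTTGGG-3'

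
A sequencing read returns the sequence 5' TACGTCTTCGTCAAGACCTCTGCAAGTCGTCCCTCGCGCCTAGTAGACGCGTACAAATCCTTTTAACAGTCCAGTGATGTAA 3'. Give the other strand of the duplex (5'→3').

Pairing A↔T and G↔C gives ATGCAGAAGCAGTTCTGGAGACGTTCAGCAGGGAGCGCGGATCATCTGCGCATGTTTAGGAAAATTGTCAGGTCACTACATT, running 3'→5'. Reverse for the 5'→3' convention.

5'-TTACATCACTGGACTGTTAAAAGGATTTGTACGCGTCTACTAGGCGCGAGGGACGACTTGCAGAGGTCTTGACGAAGACGTA-3'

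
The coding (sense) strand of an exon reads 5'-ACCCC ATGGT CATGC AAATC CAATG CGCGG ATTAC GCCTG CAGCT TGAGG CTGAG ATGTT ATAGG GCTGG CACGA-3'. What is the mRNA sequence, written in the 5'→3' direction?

5'-ACCCCAUGGUCAUGCAAAUCCAAUGCGCGGAUUACGCCUGCAGCUUGAGGCUGAGAUGUUAUAGGGCUGGCACGA-3'

The mRNA is synthesized from the template strand, so it matches the coding strand with T replaced by U.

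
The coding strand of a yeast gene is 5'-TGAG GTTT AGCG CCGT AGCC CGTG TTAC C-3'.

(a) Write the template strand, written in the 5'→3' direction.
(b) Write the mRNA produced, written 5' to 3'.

(a) The template strand is the reverse complement of the coding strand: complement ACTCCAAATCGCGGCATCGGGCACAATGG, then reverse.
(b) mRNA matches the coding strand with T→U.

(a) 5'-GGTAACACGGGCTACGGCGCTAAACCTCA-3'
(b) 5'-UGAGGUUUAGCGCCGUAGCCCGUGUUACC-3'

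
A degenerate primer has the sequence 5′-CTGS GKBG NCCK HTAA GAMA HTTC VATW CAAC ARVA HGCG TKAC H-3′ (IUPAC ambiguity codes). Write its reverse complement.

5'-DGTMACGCDTBYTGTTGWATBGAADTKTCTTADMGGNCVMCSCAG-3'

Standard pairs A↔T, G↔C; ambiguity codes pair R↔Y, M↔K, W↔W, S↔S, B↔V, H↔D, N↔N. Complement (GACSCMVCNGGMDATTCTKTDAAGBTAWGTTGTYBTDCGCAMTGD), then reverse for 5'→3'.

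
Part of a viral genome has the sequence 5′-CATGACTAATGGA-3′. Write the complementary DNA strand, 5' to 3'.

5'-TCCATTAGTCATG-3'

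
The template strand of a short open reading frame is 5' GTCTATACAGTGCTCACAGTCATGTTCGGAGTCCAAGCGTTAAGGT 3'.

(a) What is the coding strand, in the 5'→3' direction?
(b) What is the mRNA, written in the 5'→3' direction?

(a) 5'-ACCTTAACGCTTGGACTCCGAACATGACTGTGAGCACTGTATAGAC-3'
(b) 5'-ACCUUAACGCUUGGACUCCGAACAUGACUGUGAGCACUGUAUAGAC-3'

(a) The coding strand is the reverse complement of the template: complement CAGATATGTCACGAGTGTCAGTACAAGCCTCAGGTTCGCAATTCCA, then reverse.
(b) mRNA has the coding-strand sequence with T→U.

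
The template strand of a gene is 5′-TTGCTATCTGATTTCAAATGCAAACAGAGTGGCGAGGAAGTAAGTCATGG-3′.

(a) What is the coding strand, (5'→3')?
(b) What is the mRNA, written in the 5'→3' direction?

(a) 5'-CCATGACTTACTTCCTCGCCACTCTGTTTGCATTTGAAATCAGATAGCAA-3'
(b) 5'-CCAUGACUUACUUCCUCGCCACUCUGUUUGCAUUUGAAAUCAGAUAGCAA-3'

(a) The coding strand is the reverse complement of the template: complement AACGATAGACTAAAGTTTACGTTTGTCTCACCGCTCCTTCATTCAGTACC, then reverse.
(b) mRNA has the coding-strand sequence with T→U.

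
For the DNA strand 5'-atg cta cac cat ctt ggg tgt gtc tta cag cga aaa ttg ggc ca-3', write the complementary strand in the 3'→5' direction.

3'-TACGATGTGGTAGAACCCACACAGAATGTCGCTTTTAACCCGGT-5'

Base-pairing A↔T, G↔C gives the complement. The complementary strand is antiparallel, so paired with a 5'→3' strand it runs 3'→5'.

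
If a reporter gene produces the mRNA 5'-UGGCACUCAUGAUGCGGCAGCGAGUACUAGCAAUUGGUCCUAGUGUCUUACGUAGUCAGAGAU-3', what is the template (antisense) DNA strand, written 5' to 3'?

5'-ATCTCTGACTACGTAAGACACTAGGACCAATTGCTAGTACTCGCTGCCGCATCATGAGTGCCA-3'

Replace U with T to get the coding DNA strand: TGGCACTCATGATGCGGCAGCGAGTACTAGCAATTGGTCCTAGTGTCTTACGTAGTCAGAGAT. The template strand is its reverse complement (complement ACCGTGAGTACTACGCCGTCGCTCATGATCGTTAACCAGGATCACAGAATGCATCAGTCTCTA, then reverse).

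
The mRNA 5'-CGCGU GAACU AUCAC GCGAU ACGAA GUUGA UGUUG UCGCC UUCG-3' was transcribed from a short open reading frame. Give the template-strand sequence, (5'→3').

5'-CGAAGGCGACAACATCAACTTCGTATCGCGTGATAGTTCACGCG-3'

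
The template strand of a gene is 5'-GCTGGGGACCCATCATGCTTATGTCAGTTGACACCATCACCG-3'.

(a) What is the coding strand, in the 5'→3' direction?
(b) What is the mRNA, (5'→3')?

(a) 5'-CGGTGATGGTGTCAACTGACATAAGCATGATGGGTCCCCAGC-3'
(b) 5'-CGGUGAUGGUGUCAACUGACAUAAGCAUGAUGGGUCCCCAGC-3'

(a) The coding strand is the reverse complement of the template: complement CGACCCCTGGGTAGTACGAATACAGTCAACTGTGGTAGTGGC, then reverse.
(b) mRNA has the coding-strand sequence with T→U.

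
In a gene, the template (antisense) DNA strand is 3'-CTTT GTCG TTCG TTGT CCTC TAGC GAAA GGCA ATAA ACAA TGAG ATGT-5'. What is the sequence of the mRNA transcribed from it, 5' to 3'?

5'-GAAACAGCAAGCAACAGGAGAUCGCUUUCCGUUAUUUGUUACUCUACA-3'

Reading the template 3'→5' as shown, RNA polymerase pairs each base (A→U, T→A, G↔C) to build mRNA 5'→3' directly.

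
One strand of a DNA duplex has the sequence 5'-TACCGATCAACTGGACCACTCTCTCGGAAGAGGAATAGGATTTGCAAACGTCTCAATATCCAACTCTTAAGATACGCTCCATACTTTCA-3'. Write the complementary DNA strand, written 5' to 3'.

5'-TGAAAGTATGGAGCGTATCTTAAGAGTTGGATATTGAGACGTTTGCAAATCCTATTCCTCTTCCGAGAGAGTGGTCCAGTTGATCGGTA-3'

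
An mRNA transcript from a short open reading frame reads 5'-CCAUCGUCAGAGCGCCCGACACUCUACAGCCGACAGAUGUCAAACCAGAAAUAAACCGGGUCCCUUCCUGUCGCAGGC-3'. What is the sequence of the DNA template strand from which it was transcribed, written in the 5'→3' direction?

Replace U with T to get the coding DNA strand: CCATCGTCAGAGCGCCCGACACTCTACAGCCGACAGATGTCAAACCAGAAATAAACCGGGTCCCTTCCTGTCGCAGGC. The template strand is its reverse complement (complement GGTAGCAGTCTCGCGGGCTGTGAGATGTCGGCTGTCTACAGTTTGGTCTTTATTTGGCCCAGGGAAGGACAGCGTCCG, then reverse).

5'-GCCTGCGACAGGAAGGGACCCGGTTTATTTCTGGTTTGACATCTGTCGGCTGTAGAGTGTCGGGCGCTCTGACGATGG-3'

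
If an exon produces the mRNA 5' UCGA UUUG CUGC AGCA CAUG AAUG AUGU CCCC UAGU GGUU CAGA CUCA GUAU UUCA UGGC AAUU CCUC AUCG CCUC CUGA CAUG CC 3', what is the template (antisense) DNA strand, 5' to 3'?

Replace U with T to get the coding DNA strand: TCGATTTGCTGCAGCACATGAATGATGTCCCCTAGTGGTTCAGACTCAGTATTTCATGGCAATTCCTCATCGCCTCCTGACATGCC. The template strand is its reverse complement (complement AGCTAAACGACGTCGTGTACTTACTACAGGGGATCACCAAGTCTGAGTCATAAAGTACCGTTAAGGAGTAGCGGAGGACTGTACGG, then reverse).

5'-GGCATGTCAGGAGGCGATGAGGAATTGCCATGAAATACTGAGTCTGAACCACTAGGGGACATCATTCATGTGCTGCAGCAAATCGA-3'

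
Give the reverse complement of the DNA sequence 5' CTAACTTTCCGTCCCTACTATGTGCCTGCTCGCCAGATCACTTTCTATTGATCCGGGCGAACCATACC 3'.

Reading the sequence 3'→5' and pairing each base (A↔T, G↔C) gives the reverse complement directly.

5'-GGTATGGTTCGCCCGGATCAATAGAAAGTGATCTGGCGAGCAGGCACATAGTAGGGACGGAAAGTTAG-3'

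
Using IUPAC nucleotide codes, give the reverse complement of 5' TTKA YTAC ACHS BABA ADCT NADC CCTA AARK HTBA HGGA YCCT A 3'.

Standard pairs A↔T, G↔C; ambiguity codes pair R↔Y, K↔M, S↔S, B↔V, D↔H, N↔N. Complement (AAMTRATGTGDSVTVTTHGANTHGGGATTTYMDAVTDCCTRGGAT), then reverse for 5'→3'.

5'-TAGGRTCCDTVADMYTTTAGGGHTNAGHTTVTVSDGTGTARTMAA-3'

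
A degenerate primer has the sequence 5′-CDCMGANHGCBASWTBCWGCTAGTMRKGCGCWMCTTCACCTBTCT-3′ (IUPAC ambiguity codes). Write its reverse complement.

Standard pairs A↔T, G↔C; ambiguity codes pair R↔Y, M↔K, W↔W, S↔S, B↔V, D↔H, N↔N. Complement (GHGKCTNDCGVTSWAVGWCGATCAKYMCGCGWKGAAGTGGAVAGA), then reverse for 5'→3'.

5'-AGAVAGGTGAAGKWGCGCMYKACTAGCWGVAWSTVGCDNTCKGHG-3'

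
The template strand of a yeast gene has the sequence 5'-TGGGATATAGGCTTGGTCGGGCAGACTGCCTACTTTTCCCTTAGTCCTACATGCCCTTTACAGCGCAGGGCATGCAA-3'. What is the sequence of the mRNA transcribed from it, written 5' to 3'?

5'-UUGCAUGCCCUGCGCUGUAAAGGGCAUGUAGGACUAAGGGAAAAGUAGGCAGUCUGCCCGACCAAGCCUAUAUCCCA-3'

RNA polymerase reads the template 3'→5' and synthesizes mRNA 5'→3' by base-pairing (A→U, T→A, G↔C). The complement of the template is ACCCTATATCCGAACCAGCCCGTCTGACGGATGAAAAGGGAATCAGGATGTACGGGAAATGTCGCGTCCCGTACGTT; antiparallel, so 5'→3' the coding strand is TTGCATGCCCTGCGCTGTAAAGGGCATGTAGGACTAAGGGAAAAGTAGGCAGTCTGCCCGACCAAGCCTATATCCCA. Replace T with U for the mRNA.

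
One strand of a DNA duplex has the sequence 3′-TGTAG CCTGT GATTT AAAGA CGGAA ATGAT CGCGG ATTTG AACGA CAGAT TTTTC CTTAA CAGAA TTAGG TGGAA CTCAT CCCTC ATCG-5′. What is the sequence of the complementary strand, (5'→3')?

The strand is given 3'→5', so its complement runs 5'→3' in the same left-to-right order: pair each base A↔T, G↔C.

5'-ACATCGGACACTAAATTTCTGCCTTTACTAGCGCCTAAACTTGCTGTCTAAAAAGGAATTGTCTTAATCCACCTTGAGTAGGGAGTAGC-3'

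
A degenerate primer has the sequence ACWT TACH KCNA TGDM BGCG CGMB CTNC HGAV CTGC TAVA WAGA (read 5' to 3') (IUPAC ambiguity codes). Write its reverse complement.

5'-TCTWTBTAGCAGBTCDGNAGVKCGCGCVKHCATNGMDGTAAWGT-3'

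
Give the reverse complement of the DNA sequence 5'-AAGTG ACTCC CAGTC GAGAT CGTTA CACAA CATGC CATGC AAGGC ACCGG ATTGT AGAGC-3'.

5'-GCTCTACAATCCGGTGCCTTGCATGGCATGTTGTGTAACGATCTCGACTGGGAGTCACTT-3'

Complement each base (A↔T, G↔C): TTCACTGAGGGTCAGCTCTAGCAATGTGTTGTACGGTACGTTCCGTGGCCTAACATCTCG. Then reverse.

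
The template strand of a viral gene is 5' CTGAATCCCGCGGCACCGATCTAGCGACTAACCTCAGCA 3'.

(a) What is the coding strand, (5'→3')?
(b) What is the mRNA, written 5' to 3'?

(a) The coding strand is the reverse complement of the template: complement GACTTAGGGCGCCGTGGCTAGATCGCTGATTGGAGTCGT, then reverse.
(b) mRNA has the coding-strand sequence with T→U.

(a) 5'-TGCTGAGGTTAGTCGCTAGATCGGTGCCGCGGGATTCAG-3'
(b) 5'-UGCUGAGGUUAGUCGCUAGAUCGGUGCCGCGGGAUUCAG-3'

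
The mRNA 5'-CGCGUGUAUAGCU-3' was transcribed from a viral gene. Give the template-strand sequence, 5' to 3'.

Replace U with T to get the coding DNA strand: CGCGTGTATAGCT. The template strand is its reverse complement (complement GCGCACATATCGA, then reverse).

5'-AGCTATACACGCG-3'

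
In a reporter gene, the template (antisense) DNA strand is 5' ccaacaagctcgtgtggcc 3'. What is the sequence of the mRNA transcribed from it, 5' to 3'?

5'-GGCCACACGAGCUUGUUGG-3'

The mRNA has the sequence of the coding strand (reverse complement of the template) with T→U. Reverse complement of CCAACAAGCTCGTGTGGCC is GGCCACACGAGCTTGTTGG; then T→U.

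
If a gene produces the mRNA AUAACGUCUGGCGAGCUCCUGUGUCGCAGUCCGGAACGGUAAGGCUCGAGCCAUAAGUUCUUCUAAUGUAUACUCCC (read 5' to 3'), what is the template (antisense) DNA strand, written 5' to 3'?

5'-GGGAGTATACATTAGAAGAACTTATGGCTCGAGCCTTACCGTTCCGGACTGCGACACAGGAGCTCGCCAGACGTTAT-3'

Replace U with T to get the coding DNA strand: ATAACGTCTGGCGAGCTCCTGTGTCGCAGTCCGGAACGGTAAGGCTCGAGCCATAAGTTCTTCTAATGTATACTCCC. The template strand is its reverse complement (complement TATTGCAGACCGCTCGAGGACACAGCGTCAGGCCTTGCCATTCCGAGCTCGGTATTCAAGAAGATTACATATGAGGG, then reverse).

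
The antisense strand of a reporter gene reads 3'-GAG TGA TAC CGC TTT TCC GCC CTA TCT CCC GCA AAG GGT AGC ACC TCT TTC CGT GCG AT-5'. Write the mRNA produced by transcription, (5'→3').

5'-CUCACUAUGGCGAAAAGGCGGGAUAGAGGGCGUUUCCCAUCGUGGAGAAAGGCACGCUA-3'

Reading the template 3'→5' as shown, RNA polymerase pairs each base (A→U, T→A, G↔C) to build mRNA 5'→3' directly.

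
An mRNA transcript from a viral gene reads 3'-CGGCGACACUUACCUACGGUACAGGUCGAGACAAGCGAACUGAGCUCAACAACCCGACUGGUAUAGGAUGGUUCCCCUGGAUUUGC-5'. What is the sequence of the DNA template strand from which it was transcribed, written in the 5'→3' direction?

Written 5'→3' the mRNA is CGUUUAGGUCCCCUUGGUAGGAUAUGGUCAGCCCAACAACUCGAGUCAAGCGAACAGAGCUGGACAUGGCAUCCAUUCACAGCGGC, so the coding DNA strand is CGTTTAGGTCCCCTTGGTAGGATATGGTCAGCCCAACAACTCGAGTCAAGCGAACAGAGCTGGACATGGCATCCATTCACAGCGGC. The template is its reverse complement.

5'-GCCGCTGTGAATGGATGCCATGTCCAGCTCTGTTCGCTTGACTCGAGTTGTTGGGCTGACCATATCCTACCAAGGGGACCTAAACG-3'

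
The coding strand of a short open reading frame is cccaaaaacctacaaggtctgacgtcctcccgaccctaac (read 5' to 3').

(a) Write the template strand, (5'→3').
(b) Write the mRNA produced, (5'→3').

(a) 5′-GTTAGGGTCGGGAGGACGTCAGACCTTGTAGGTTTTTGGG-3′
(b) 5′-CCCAAAAACCUACAAGGUCUGACGUCCUCCCGACCCUAAC-3′

(a) The template strand is the reverse complement of the coding strand: complement GGGTTTTTGGATGTTCCAGACTGCAGGAGGGCTGGGATTG, then reverse.
(b) mRNA matches the coding strand with T→U.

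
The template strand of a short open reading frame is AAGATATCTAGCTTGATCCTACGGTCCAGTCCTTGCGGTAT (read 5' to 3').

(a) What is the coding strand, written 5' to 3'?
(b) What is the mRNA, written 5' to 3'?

(a) 5'-ATACCGCAAGGACTGGACCGTAGGATCAAGCTAGATATCTT-3'
(b) 5'-AUACCGCAAGGACUGGACCGUAGGAUCAAGCUAGAUAUCUU-3'

(a) The coding strand is the reverse complement of the template: complement TTCTATAGATCGAACTAGGATGCCAGGTCAGGAACGCCATA, then reverse.
(b) mRNA has the coding-strand sequence with T→U.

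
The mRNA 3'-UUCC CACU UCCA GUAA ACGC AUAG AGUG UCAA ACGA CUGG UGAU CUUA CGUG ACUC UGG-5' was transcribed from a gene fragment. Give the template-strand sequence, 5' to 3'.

5'-AAGGGTGAAGGTCATTTGCGTATCTCACAGTTTGCTGACCACTAGAATGCACTGAGACC-3'

Written 5'→3' the mRNA is GGUCUCAGUGCAUUCUAGUGGUCAGCAAACUGUGAGAUACGCAAAUGACCUUCACCCUU, so the coding DNA strand is GGTCTCAGTGCATTCTAGTGGTCAGCAAACTGTGAGATACGCAAATGACCTTCACCCTT. The template is its reverse complement.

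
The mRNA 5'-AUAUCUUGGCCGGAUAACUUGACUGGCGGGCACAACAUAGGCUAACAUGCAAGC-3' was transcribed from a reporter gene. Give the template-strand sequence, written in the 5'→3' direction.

Replace U with T to get the coding DNA strand: ATATCTTGGCCGGATAACTTGACTGGCGGGCACAACATAGGCTAACATGCAAGC. The template strand is its reverse complement (complement TATAGAACCGGCCTATTGAACTGACCGCCCGTGTTGTATCCGATTGTACGTTCG, then reverse).

5'-GCTTGCATGTTAGCCTATGTTGTGCCCGCCAGTCAAGTTATCCGGCCAAGATAT-3'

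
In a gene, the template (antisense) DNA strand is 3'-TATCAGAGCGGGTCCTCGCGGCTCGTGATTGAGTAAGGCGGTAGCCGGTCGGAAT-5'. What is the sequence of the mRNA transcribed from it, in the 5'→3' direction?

5'-AUAGUCUCGCCCAGGAGCGCCGAGCACUAACUCAUUCCGCCAUCGGCCAGCCUUA-3'

Reading the template 3'→5' as shown, RNA polymerase pairs each base (A→U, T→A, G↔C) to build mRNA 5'→3' directly.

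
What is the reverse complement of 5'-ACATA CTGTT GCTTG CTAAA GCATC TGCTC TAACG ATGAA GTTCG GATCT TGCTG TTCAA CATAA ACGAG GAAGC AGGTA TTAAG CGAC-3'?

5'-GTCGCTTAATACCTGCTTCCTCGTTTATGTTGAACAGCAAGATCCGAACTTCATCGTTAGAGCAGATGCTTTAGCAAGCAACAGTATGT-3'

Complement each base (A↔T, G↔C): TGTATGACAACGAACGATTTCGTAGACGAGATTGCTACTTCAAGCCTAGAACGACAAGTTGTATTTGCTCCTTCGTCCATAATTCGCTG. Then reverse.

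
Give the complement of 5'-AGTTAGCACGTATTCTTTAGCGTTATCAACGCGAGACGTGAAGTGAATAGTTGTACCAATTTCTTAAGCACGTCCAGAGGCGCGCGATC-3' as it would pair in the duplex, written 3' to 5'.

Base-pairing A↔T, G↔C gives the complement. The complementary strand is antiparallel, so paired with a 5'→3' strand it runs 3'→5'.

3'-TCAATCGTGCATAAGAAATCGCAATAGTTGCGCTCTGCACTTCACTTATCAACATGGTTAAAGAATTCGTGCAGGTCTCCGCGCGCTAG-5'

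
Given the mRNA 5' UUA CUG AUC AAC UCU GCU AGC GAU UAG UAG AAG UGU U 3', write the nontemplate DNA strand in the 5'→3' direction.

5'-TTACTGATCAACTCTGCTAGCGATTAGTAGAAGTGTT-3'

The coding DNA strand has the same 5'→3' sequence as the mRNA with U replaced by T.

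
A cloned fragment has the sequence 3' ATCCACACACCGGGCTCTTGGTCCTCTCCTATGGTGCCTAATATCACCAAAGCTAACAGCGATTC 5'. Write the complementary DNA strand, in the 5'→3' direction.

The strand is given 3'→5', so its complement runs 5'→3' in the same left-to-right order: pair each base A↔T, G↔C.

5′-TAGGTGTGTGGCCCGAGAACCAGGAGAGGATACCACGGATTATAGTGGTTTCGATTGTCGCTAAG-3′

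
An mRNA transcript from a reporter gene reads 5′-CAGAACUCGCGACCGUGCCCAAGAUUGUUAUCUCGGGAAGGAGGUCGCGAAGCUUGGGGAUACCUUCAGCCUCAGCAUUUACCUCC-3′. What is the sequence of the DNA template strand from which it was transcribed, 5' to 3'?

5'-GGAGGTAAATGCTGAGGCTGAAGGTATCCCCAAGCTTCGCGACCTCCTTCCCGAGATAACAATCTTGGGCACGGTCGCGAGTTCTG-3'

Replace U with T to get the coding DNA strand: CAGAACTCGCGACCGTGCCCAAGATTGTTATCTCGGGAAGGAGGTCGCGAAGCTTGGGGATACCTTCAGCCTCAGCATTTACCTCC. The template strand is its reverse complement (complement GTCTTGAGCGCTGGCACGGGTTCTAACAATAGAGCCCTTCCTCCAGCGCTTCGAACCCCTATGGAAGTCGGAGTCGTAAATGGAGG, then reverse).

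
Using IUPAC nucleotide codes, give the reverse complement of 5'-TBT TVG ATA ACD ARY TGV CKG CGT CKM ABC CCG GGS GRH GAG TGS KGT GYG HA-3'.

5′-TDCRCACMSCACTCDYCSCCCGGGVTKMGACGCMGBCARYTHGTTATCBAAVA-3′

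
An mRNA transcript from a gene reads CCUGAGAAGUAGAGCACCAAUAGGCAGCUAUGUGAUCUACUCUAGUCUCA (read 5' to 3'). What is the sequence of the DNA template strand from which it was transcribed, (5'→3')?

Replace U with T to get the coding DNA strand: CCTGAGAAGTAGAGCACCAATAGGCAGCTATGTGATCTACTCTAGTCTCA. The template strand is its reverse complement (complement GGACTCTTCATCTCGTGGTTATCCGTCGATACACTAGATGAGATCAGAGT, then reverse).

5'-TGAGACTAGAGTAGATCACATAGCTGCCTATTGGTGCTCTACTTCTCAGG-3'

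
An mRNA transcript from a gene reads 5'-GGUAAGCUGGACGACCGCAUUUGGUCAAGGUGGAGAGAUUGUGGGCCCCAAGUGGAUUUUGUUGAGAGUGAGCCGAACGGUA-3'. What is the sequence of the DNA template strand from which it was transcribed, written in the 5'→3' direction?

Replace U with T to get the coding DNA strand: GGTAAGCTGGACGACCGCATTTGGTCAAGGTGGAGAGATTGTGGGCCCCAAGTGGATTTTGTTGAGAGTGAGCCGAACGGTA. The template strand is its reverse complement (complement CCATTCGACCTGCTGGCGTAAACCAGTTCCACCTCTCTAACACCCGGGGTTCACCTAAAACAACTCTCACTCGGCTTGCCAT, then reverse).

5'-TACCGTTCGGCTCACTCTCAACAAAATCCACTTGGGGCCCACAATCTCTCCACCTTGACCAAATGCGGTCGTCCAGCTTACC-3'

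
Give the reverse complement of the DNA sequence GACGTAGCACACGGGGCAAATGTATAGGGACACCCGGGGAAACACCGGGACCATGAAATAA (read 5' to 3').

Complement each base (A↔T, G↔C): CTGCATCGTGTGCCCCGTTTACATATCCCTGTGGGCCCCTTTGTGGCCCTGGTACTTTATT. Then reverse.

5'-TTATTTCATGGTCCCGGTGTTTCCCCGGGTGTCCCTATACATTTGCCCCGTGTGCTACGTC-3'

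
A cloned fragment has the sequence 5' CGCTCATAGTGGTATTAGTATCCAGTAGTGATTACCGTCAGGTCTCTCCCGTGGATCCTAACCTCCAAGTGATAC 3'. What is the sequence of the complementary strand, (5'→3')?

The complement of CGCTCATAGTGGTATTAGTATCCAGTAGTGATTACCGTCAGGTCTCTCCCGTGGATCCTAACCTCCAAGTGATAC is GCGAGTATCACCATAATCATAGGTCATCACTAATGGCAGTCCAGAGAGGGCACCTAGGATTGGAGGTTCACTATG (A↔T, G↔C). DNA strands are antiparallel, so the complementary strand runs 3'→5'; reversing gives the 5'→3' form.

5'-GTATCACTTGGAGGTTAGGATCCACGGGAGAGACCTGACGGTAATCACTACTGGATACTAATACCACTATGAGCG-3'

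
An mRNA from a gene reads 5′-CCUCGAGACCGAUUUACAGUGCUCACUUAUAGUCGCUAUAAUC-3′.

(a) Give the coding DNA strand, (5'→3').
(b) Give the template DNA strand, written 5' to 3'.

(a) 5′-CCTCGAGACCGATTTACAGTGCTCACTTATAGTCGCTATAATC-3′
(b) 5′-GATTATAGCGACTATAAGTGAGCACTGTAAATCGGTCTCGAGG-3′

(a) The coding strand matches the mRNA with U→T.
(b) The template strand is the reverse complement of the coding strand.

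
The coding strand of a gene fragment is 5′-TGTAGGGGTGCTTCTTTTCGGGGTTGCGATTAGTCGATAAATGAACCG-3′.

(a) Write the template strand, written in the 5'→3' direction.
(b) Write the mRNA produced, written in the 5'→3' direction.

(a) The template strand is the reverse complement of the coding strand: complement ACATCCCCACGAAGAAAAGCCCCAACGCTAATCAGCTATTTACTTGGC, then reverse.
(b) mRNA matches the coding strand with T→U.

(a) 5'-CGGTTCATTTATCGACTAATCGCAACCCCGAAAAGAAGCACCCCTACA-3'
(b) 5'-UGUAGGGGUGCUUCUUUUCGGGGUUGCGAUUAGUCGAUAAAUGAACCG-3'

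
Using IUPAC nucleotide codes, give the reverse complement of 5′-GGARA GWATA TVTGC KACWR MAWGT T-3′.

5'-AACWTKYWGTMGCABATATWCTYTCC-3'

Standard pairs A↔T, G↔C; ambiguity codes pair R↔Y, M↔K, W↔W, V↔B. Complement (CCTYTCWTATABACGMTGWYKTWCAA), then reverse for 5'→3'.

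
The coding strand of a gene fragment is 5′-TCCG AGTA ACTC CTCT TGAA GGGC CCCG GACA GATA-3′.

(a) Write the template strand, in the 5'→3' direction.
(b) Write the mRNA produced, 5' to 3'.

(a) 5'-TATCTGTCCGGGGCCCTTCAAGAGGAGTTACTCGGA-3'
(b) 5'-UCCGAGUAACUCCUCUUGAAGGGCCCCGGACAGAUA-3'

(a) The template strand is the reverse complement of the coding strand: complement AGGCTCATTGAGGAGAACTTCCCGGGGCCTGTCTAT, then reverse.
(b) mRNA matches the coding strand with T→U.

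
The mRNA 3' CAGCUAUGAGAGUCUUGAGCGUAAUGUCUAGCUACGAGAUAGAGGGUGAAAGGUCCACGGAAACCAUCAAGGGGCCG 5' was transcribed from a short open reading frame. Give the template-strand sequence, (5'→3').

5'-GTCGATACTCTCAGAACTCGCATTACAGATCGATGCTCTATCTCCCACTTTCCAGGTGCCTTTGGTAGTTCCCCGGC-3'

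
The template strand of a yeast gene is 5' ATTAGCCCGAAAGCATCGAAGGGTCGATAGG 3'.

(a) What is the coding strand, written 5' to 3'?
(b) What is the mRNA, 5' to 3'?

(a) 5'-CCTATCGACCCTTCGATGCTTTCGGGCTAAT-3'
(b) 5'-CCUAUCGACCCUUCGAUGCUUUCGGGCUAAU-3'

(a) The coding strand is the reverse complement of the template: complement TAATCGGGCTTTCGTAGCTTCCCAGCTATCC, then reverse.
(b) mRNA has the coding-strand sequence with T→U.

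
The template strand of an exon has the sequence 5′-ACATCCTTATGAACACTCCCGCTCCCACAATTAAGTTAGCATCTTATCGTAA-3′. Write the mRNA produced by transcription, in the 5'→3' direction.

RNA polymerase reads the template 3'→5' and synthesizes mRNA 5'→3' by base-pairing (A→U, T→A, G↔C). The complement of the template is TGTAGGAATACTTGTGAGGGCGAGGGTGTTAATTCAATCGTAGAATAGCATT; antiparallel, so 5'→3' the coding strand is TTACGATAAGATGCTAACTTAATTGTGGGAGCGGGAGTGTTCATAAGGATGT. Replace T with U for the mRNA.

5'-UUACGAUAAGAUGCUAACUUAAUUGUGGGAGCGGGAGUGUUCAUAAGGAUGU-3'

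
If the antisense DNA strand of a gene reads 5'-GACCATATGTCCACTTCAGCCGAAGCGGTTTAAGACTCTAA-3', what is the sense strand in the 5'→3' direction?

5'-TTAGAGTCTTAAACCGCTTCGGCTGAAGTGGACATATGGTC-3'

The coding strand is complementary and antiparallel to the template: take the complement (A↔T, G↔C) and reverse.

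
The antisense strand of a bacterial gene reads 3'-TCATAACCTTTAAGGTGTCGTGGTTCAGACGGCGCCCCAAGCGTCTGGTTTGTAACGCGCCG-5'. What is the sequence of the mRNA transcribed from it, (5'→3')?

5′-AGUAUUGGAAAUUCCACAGCACCAAGUCUGCCGCGGGGUUCGCAGACCAAACAUUGCGCGGC-3′

Reading the template 3'→5' as shown, RNA polymerase pairs each base (A→U, T→A, G↔C) to build mRNA 5'→3' directly.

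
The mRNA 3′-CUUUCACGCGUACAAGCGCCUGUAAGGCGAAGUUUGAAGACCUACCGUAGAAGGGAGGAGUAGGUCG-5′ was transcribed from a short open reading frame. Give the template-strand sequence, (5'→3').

Written 5'→3' the mRNA is GCUGGAUGAGGAGGGAAGAUGCCAUCCAGAAGUUUGAAGCGGAAUGUCCGCGAACAUGCGCACUUUC, so the coding DNA strand is GCTGGATGAGGAGGGAAGATGCCATCCAGAAGTTTGAAGCGGAATGTCCGCGAACATGCGCACTTTC. The template is its reverse complement.

5'-GAAAGTGCGCATGTTCGCGGACATTCCGCTTCAAACTTCTGGATGGCATCTTCCCTCCTCATCCAGC-3'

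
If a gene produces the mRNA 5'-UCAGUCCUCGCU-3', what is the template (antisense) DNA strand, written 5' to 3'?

5'-AGCGAGGACTGA-3'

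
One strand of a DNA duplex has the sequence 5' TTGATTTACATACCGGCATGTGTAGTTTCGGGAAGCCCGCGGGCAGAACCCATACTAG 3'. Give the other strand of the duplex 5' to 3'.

The complement of TTGATTTACATACCGGCATGTGTAGTTTCGGGAAGCCCGCGGGCAGAACCCATACTAG is AACTAAATGTATGGCCGTACACATCAAAGCCCTTCGGGCGCCCGTCTTGGGTATGATC (A↔T, G↔C). DNA strands are antiparallel, so the complementary strand runs 3'→5'; reversing gives the 5'→3' form.

5'-CTAGTATGGGTTCTGCCCGCGGGCTTCCCGAAACTACACATGCCGGTATGTAAATCAA-3'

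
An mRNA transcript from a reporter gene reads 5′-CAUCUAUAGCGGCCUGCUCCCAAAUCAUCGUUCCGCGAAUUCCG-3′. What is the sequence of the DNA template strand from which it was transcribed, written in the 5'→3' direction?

5′-CGGAATTCGCGGAACGATGATTTGGGAGCAGGCCGCTATAGATG-3′

Replace U with T to get the coding DNA strand: CATCTATAGCGGCCTGCTCCCAAATCATCGTTCCGCGAATTCCG. The template strand is its reverse complement (complement GTAGATATCGCCGGACGAGGGTTTAGTAGCAAGGCGCTTAAGGC, then reverse).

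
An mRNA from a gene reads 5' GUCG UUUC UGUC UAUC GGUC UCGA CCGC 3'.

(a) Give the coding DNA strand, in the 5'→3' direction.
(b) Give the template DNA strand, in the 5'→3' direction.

(a) 5'-GTCGTTTCTGTCTATCGGTCTCGACCGC-3'
(b) 5'-GCGGTCGAGACCGATAGACAGAAACGAC-3'

(a) The coding strand matches the mRNA with U→T.
(b) The template strand is the reverse complement of the coding strand.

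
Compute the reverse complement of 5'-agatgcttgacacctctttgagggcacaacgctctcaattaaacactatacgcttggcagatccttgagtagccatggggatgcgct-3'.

5'-AGCGCATCCCCATGGCTACTCAAGGATCTGCCAAGCGTATAGTGTTTAATTGAGAGCGTTGTGCCCTCAAAGAGGTGTCAAGCATCT-3'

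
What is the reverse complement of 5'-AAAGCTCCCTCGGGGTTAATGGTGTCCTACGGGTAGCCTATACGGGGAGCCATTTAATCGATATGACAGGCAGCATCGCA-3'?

5′-TGCGATGCTGCCTGTCATATCGATTAAATGGCTCCCCGTATAGGCTACCCGTAGGACACCATTAACCCCGAGGGAGCTTT-3′

Complement each base (A↔T, G↔C): TTTCGAGGGAGCCCCAATTACCACAGGATGCCCATCGGATATGCCCCTCGGTAAATTAGCTATACTGTCCGTCGTAGCGT. Then reverse.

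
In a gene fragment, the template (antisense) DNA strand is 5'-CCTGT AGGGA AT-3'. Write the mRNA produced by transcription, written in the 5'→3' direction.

5′-AUUCCCUACAGG-3′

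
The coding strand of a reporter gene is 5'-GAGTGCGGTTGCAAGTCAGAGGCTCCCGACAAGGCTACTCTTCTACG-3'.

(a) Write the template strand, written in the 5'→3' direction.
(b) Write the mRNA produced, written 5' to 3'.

(a) 5'-CGTAGAAGAGTAGCCTTGTCGGGAGCCTCTGACTTGCAACCGCACTC-3'
(b) 5′-GAGUGCGGUUGCAAGUCAGAGGCUCCCGACAAGGCUACUCUUCUACG-3′

(a) The template strand is the reverse complement of the coding strand: complement CTCACGCCAACGTTCAGTCTCCGAGGGCTGTTCCGATGAGAAGATGC, then reverse.
(b) mRNA matches the coding strand with T→U.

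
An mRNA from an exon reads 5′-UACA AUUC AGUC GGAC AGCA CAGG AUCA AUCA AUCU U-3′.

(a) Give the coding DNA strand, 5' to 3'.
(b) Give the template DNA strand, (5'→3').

(a) 5'-TACAATTCAGTCGGACAGCACAGGATCAATCAATCTT-3'
(b) 5'-AAGATTGATTGATCCTGTGCTGTCCGACTGAATTGTA-3'

(a) The coding strand matches the mRNA with U→T.
(b) The template strand is the reverse complement of the coding strand.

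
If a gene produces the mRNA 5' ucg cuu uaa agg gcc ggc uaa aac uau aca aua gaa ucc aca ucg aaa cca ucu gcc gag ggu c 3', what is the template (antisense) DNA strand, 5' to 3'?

5'-GACCCTCGGCAGATGGTTTCGATGTGGATTCTATTGTATAGTTTTAGCCGGCCCTTTAAAGCGA-3'

Replace U with T to get the coding DNA strand: TCGCTTTAAAGGGCCGGCTAAAACTATACAATAGAATCCACATCGAAACCATCTGCCGAGGGTC. The template strand is its reverse complement (complement AGCGAAATTTCCCGGCCGATTTTGATATGTTATCTTAGGTGTAGCTTTGGTAGACGGCTCCCAG, then reverse).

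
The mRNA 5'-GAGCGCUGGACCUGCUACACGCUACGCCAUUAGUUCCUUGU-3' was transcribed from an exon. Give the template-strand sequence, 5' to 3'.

5'-ACAAGGAACTAATGGCGTAGCGTGTAGCAGGTCCAGCGCTC-3'

Replace U with T to get the coding DNA strand: GAGCGCTGGACCTGCTACACGCTACGCCATTAGTTCCTTGT. The template strand is its reverse complement (complement CTCGCGACCTGGACGATGTGCGATGCGGTAATCAAGGAACA, then reverse).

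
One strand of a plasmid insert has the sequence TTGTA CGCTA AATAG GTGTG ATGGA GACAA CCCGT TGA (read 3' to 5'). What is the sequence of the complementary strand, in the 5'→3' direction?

The strand is given 3'→5', so its complement runs 5'→3' in the same left-to-right order: pair each base A↔T, G↔C.

5'-AACATGCGATTTATCCACACTACCTCTGTTGGGCAACT-3'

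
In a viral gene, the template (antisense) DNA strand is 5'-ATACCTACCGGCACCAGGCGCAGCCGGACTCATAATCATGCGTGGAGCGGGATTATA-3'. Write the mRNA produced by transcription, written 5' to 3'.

RNA polymerase reads the template 3'→5' and synthesizes mRNA 5'→3' by base-pairing (A→U, T→A, G↔C). The complement of the template is TATGGATGGCCGTGGTCCGCGTCGGCCTGAGTATTAGTACGCACCTCGCCCTAATAT; antiparallel, so 5'→3' the coding strand is TATAATCCCGCTCCACGCATGATTATGAGTCCGGCTGCGCCTGGTGCCGGTAGGTAT. Replace T with U for the mRNA.

5′-UAUAAUCCCGCUCCACGCAUGAUUAUGAGUCCGGCUGCGCCUGGUGCCGGUAGGUAU-3′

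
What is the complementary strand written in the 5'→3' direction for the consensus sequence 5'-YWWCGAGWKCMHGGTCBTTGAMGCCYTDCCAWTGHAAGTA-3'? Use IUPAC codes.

5'-TACTTDCAWTGGHARGGCKTCAAVGACCDKGMWCTCGWWR-3'

Standard pairs A↔T, G↔C; ambiguity codes pair Y↔R, M↔K, W↔W, B↔V, D↔H. Complement (RWWGCTCWMGKDCCAGVAACTKCGGRAHGGTWACDTTCAT), then reverse for 5'→3'.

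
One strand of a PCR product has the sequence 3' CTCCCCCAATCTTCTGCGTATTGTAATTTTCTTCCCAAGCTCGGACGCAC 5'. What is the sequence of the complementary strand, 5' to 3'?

The strand is given 3'→5', so its complement runs 5'→3' in the same left-to-right order: pair each base A↔T, G↔C.

5′-GAGGGGGTTAGAAGACGCATAACATTAAAAGAAGGGTTCGAGCCTGCGTG-3′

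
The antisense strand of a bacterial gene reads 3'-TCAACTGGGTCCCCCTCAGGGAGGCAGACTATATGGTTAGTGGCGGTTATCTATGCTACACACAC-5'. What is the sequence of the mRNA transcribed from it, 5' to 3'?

Reading the template 3'→5' as shown, RNA polymerase pairs each base (A→U, T→A, G↔C) to build mRNA 5'→3' directly.

5'-AGUUGACCCAGGGGGAGUCCCUCCGUCUGAUAUACCAAUCACCGCCAAUAGAUACGAUGUGUGUG-3'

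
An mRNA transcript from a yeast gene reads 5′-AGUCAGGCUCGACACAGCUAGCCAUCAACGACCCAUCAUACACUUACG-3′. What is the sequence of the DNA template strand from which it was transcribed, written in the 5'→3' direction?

5′-CGTAAGTGTATGATGGGTCGTTGATGGCTAGCTGTGTCGAGCCTGACT-3′

Replace U with T to get the coding DNA strand: AGTCAGGCTCGACACAGCTAGCCATCAACGACCCATCATACACTTACG. The template strand is its reverse complement (complement TCAGTCCGAGCTGTGTCGATCGGTAGTTGCTGGGTAGTATGTGAATGC, then reverse).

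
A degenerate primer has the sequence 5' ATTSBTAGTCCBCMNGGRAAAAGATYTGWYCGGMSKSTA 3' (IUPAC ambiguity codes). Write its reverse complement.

Standard pairs A↔T, G↔C; ambiguity codes pair R↔Y, M↔K, W↔W, S↔S, B↔V, N↔N. Complement (TAASVATCAGGVGKNCCYTTTTCTARACWRGCCKSMSAT), then reverse for 5'→3'.

5'-TASMSKCCGRWCARATCTTTTYCCNKGVGGACTAVSAAT-3'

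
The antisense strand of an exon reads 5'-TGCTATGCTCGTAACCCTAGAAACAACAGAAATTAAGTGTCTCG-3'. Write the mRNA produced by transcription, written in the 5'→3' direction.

RNA polymerase reads the template 3'→5' and synthesizes mRNA 5'→3' by base-pairing (A→U, T→A, G↔C). The complement of the template is ACGATACGAGCATTGGGATCTTTGTTGTCTTTAATTCACAGAGC; antiparallel, so 5'→3' the coding strand is CGAGACACTTAATTTCTGTTGTTTCTAGGGTTACGAGCATAGCA. Replace T with U for the mRNA.

5'-CGAGACACUUAAUUUCUGUUGUUUCUAGGGUUACGAGCAUAGCA-3'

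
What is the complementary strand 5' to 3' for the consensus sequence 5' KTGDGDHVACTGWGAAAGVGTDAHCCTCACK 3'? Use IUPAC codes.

5'-MGTGAGGDTHACBCTTTCWCAGTBDHCHCAM-3'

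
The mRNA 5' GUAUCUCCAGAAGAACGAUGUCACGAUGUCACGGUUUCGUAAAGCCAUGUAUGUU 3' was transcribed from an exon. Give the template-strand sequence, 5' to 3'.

Replace U with T to get the coding DNA strand: GTATCTCCAGAAGAACGATGTCACGATGTCACGGTTTCGTAAAGCCATGTATGTT. The template strand is its reverse complement (complement CATAGAGGTCTTCTTGCTACAGTGCTACAGTGCCAAAGCATTTCGGTACATACAA, then reverse).

5′-AACATACATGGCTTTACGAAACCGTGACATCGTGACATCGTTCTTCTGGAGATAC-3′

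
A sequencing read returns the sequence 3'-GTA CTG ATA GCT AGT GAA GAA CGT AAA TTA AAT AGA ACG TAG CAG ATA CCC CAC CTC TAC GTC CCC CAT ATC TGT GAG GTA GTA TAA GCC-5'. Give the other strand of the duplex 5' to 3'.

The strand is given 3'→5', so its complement runs 5'→3' in the same left-to-right order: pair each base A↔T, G↔C.

5'-CATGACTATCGATCACTTCTTGCATTTAATTTATCTTGCATCGTCTATGGGGTGGAGATGCAGGGGGTATAGACACTCCATCATATTCGG-3'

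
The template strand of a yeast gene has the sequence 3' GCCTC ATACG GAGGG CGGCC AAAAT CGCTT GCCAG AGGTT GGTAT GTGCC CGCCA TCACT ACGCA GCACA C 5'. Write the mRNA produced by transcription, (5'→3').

Reading the template 3'→5' as shown, RNA polymerase pairs each base (A→U, T→A, G↔C) to build mRNA 5'→3' directly.

5'-CGGAGUAUGCCUCCCGCCGGUUUUAGCGAACGGUCUCCAACCAUACACGGGCGGUAGUGAUGCGUCGUGUG-3'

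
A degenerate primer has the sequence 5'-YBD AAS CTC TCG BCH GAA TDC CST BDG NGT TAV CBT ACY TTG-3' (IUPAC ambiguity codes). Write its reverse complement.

5'-CAARGTAVGBTAACNCHVASGGHATTCDGVCGAGAGSTTHVR-3'

Standard pairs A↔T, G↔C; ambiguity codes pair Y↔R, S↔S, B↔V, D↔H, N↔N. Complement (RVHTTSGAGAGCVGDCTTAHGGSAVHCNCAATBGVATGRAAC), then reverse for 5'→3'.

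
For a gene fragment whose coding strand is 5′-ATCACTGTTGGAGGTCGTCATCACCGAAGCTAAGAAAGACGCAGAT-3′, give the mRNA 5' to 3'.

5'-AUCACUGUUGGAGGUCGUCAUCACCGAAGCUAAGAAAGACGCAGAU-3'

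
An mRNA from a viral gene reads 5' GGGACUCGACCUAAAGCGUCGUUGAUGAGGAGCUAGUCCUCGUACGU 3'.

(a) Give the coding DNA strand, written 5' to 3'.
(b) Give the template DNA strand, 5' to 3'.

(a) The coding strand matches the mRNA with U→T.
(b) The template strand is the reverse complement of the coding strand.

(a) 5'-GGGACTCGACCTAAAGCGTCGTTGATGAGGAGCTAGTCCTCGTACGT-3'
(b) 5'-ACGTACGAGGACTAGCTCCTCATCAACGACGCTTTAGGTCGAGTCCC-3'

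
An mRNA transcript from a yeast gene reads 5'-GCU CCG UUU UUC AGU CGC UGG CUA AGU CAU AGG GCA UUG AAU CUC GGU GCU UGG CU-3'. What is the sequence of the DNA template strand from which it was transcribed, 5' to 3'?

5'-AGCCAAGCACCGAGATTCAATGCCCTATGACTTAGCCAGCGACTGAAAAACGGAGC-3'

Replace U with T to get the coding DNA strand: GCTCCGTTTTTCAGTCGCTGGCTAAGTCATAGGGCATTGAATCTCGGTGCTTGGCT. The template strand is its reverse complement (complement CGAGGCAAAAAGTCAGCGACCGATTCAGTATCCCGTAACTTAGAGCCACGAACCGA, then reverse).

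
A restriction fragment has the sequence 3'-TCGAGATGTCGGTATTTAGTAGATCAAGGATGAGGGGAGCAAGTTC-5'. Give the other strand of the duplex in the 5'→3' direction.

5′-AGCTCTACAGCCATAAATCATCTAGTTCCTACTCCCCTCGTTCAAG-3′

The strand is given 3'→5', so its complement runs 5'→3' in the same left-to-right order: pair each base A↔T, G↔C.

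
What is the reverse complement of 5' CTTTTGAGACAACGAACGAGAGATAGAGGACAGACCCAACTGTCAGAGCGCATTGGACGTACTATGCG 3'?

Reading the sequence 3'→5' and pairing each base (A↔T, G↔C) gives the reverse complement directly.

5'-CGCATAGTACGTCCAATGCGCTCTGACAGTTGGGTCTGTCCTCTATCTCTCGTTCGTTGTCTCAAAAG-3'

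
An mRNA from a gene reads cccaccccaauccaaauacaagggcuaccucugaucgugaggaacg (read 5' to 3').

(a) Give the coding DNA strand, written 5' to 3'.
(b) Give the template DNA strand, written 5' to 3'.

(a) 5'-CCCACCCCAATCCAAATACAAGGGCTACCTCTGATCGTGAGGAACG-3'
(b) 5'-CGTTCCTCACGATCAGAGGTAGCCCTTGTATTTGGATTGGGGTGGG-3'

(a) The coding strand matches the mRNA with U→T.
(b) The template strand is the reverse complement of the coding strand.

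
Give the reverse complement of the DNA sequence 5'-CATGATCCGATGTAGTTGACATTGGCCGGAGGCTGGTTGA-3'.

Complement each base (A↔T, G↔C): GTACTAGGCTACATCAACTGTAACCGGCCTCCGACCAACT. Then reverse.

5'-TCAACCAGCCTCCGGCCAATGTCAACTACATCGGATCATG-3'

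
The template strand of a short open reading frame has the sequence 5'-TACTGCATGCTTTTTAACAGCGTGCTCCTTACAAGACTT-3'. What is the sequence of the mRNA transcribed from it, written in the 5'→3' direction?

5'-AAGUCUUGUAAGGAGCACGCUGUUAAAAAGCAUGCAGUA-3'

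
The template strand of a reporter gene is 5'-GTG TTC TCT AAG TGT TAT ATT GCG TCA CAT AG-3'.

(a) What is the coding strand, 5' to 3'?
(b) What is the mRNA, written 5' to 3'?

(a) 5'-CTATGTGACGCAATATAACACTTAGAGAACAC-3'
(b) 5'-CUAUGUGACGCAAUAUAACACUUAGAGAACAC-3'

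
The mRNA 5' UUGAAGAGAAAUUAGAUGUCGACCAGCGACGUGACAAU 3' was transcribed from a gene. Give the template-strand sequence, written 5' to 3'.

Replace U with T to get the coding DNA strand: TTGAAGAGAAATTAGATGTCGACCAGCGACGTGACAAT. The template strand is its reverse complement (complement AACTTCTCTTTAATCTACAGCTGGTCGCTGCACTGTTA, then reverse).

5'-ATTGTCACGTCGCTGGTCGACATCTAATTTCTCTTCAA-3'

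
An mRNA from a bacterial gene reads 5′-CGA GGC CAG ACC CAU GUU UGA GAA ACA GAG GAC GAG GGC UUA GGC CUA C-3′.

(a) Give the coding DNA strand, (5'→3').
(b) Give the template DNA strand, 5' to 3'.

(a) The coding strand matches the mRNA with U→T.
(b) The template strand is the reverse complement of the coding strand.

(a) 5'-CGAGGCCAGACCCATGTTTGAGAAACAGAGGACGAGGGCTTAGGCCTAC-3'
(b) 5'-GTAGGCCTAAGCCCTCGTCCTCTGTTTCTCAAACATGGGTCTGGCCTCG-3'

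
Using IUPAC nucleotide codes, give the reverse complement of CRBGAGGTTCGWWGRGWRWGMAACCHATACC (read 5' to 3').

Standard pairs A↔T, G↔C; ambiguity codes pair R↔Y, M↔K, W↔W, B↔V, H↔D. Complement (GYVCTCCAAGCWWCYCWYWCKTTGGDTATGG), then reverse for 5'→3'.

5'-GGTATDGGTTKCWYWCYCWWCGAACCTCVYG-3'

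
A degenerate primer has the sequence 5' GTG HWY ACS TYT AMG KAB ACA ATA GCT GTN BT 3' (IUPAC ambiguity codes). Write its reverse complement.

5′-AVNACAGCTATTGTVTMCKTARASGTRWDCAC-3′

Standard pairs A↔T, G↔C; ambiguity codes pair Y↔R, M↔K, W↔W, S↔S, B↔V, H↔D, N↔N. Complement (CACDWRTGSARATKCMTVTGTTATCGACANVA), then reverse for 5'→3'.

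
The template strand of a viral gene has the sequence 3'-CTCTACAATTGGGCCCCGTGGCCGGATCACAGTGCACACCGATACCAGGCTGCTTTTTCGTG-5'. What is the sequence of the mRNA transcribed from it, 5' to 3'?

Reading the template 3'→5' as shown, RNA polymerase pairs each base (A→U, T→A, G↔C) to build mRNA 5'→3' directly.

5'-GAGAUGUUAACCCGGGGCACCGGCCUAGUGUCACGUGUGGCUAUGGUCCGACGAAAAAGCAC-3'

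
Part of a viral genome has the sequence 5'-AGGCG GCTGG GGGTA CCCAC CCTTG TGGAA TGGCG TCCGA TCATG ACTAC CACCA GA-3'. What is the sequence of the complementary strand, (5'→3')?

5′-TCTGGTGGTAGTCATGATCGGACGCCATTCCACAAGGGTGGGTACCCCCAGCCGCCT-3′

Pairing A↔T and G↔C gives TCCGCCGACCCCCATGGGTGGGAACACCTTACCGCAGGCTAGTACTGATGGTGGTCT, running 3'→5'. Reverse for the 5'→3' convention.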